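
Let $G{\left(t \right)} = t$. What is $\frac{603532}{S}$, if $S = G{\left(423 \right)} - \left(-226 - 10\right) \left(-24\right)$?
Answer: $- \frac{603532}{5241} \approx -115.16$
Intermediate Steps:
$S = -5241$ ($S = 423 - \left(-226 - 10\right) \left(-24\right) = 423 - \left(-236\right) \left(-24\right) = 423 - 5664 = -5241$)
$\frac{603532}{S} = \frac{603532}{-5241} = 603532 \left(- \frac{1}{5241}\right) = - \frac{603532}{5241}$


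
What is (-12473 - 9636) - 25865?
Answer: -47974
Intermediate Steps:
(-12473 - 9636) - 25865 = -22109 - 25865 = -47974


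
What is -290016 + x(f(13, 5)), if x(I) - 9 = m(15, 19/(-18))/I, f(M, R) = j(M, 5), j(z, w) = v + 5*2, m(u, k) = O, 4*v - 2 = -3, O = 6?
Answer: -3770083/13 ≈ -2.9001e+5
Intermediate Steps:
v = -1/4 (v = 1/2 + (1/4)*(-3) = 1/2 - 3/4 = -1/4 ≈ -0.25000)
m(u, k) = 6
j(z, w) = 39/4 (j(z, w) = -1/4 + 5*2 = -1/4 + 10 = 39/4)
f(M, R) = 39/4
x(I) = 9 + 6/I
-290016 + x(f(13, 5)) = -290016 + (9 + 6/(39/4)) = -290016 + (9 + 6*(4/39)) = -290016 + (9 + 8/13) = -290016 + 125/13 = -3770083/13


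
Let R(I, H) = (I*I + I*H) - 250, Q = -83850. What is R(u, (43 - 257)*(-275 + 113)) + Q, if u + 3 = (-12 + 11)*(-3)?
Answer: -84100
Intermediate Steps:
u = 0 (u = -3 + (-12 + 11)*(-3) = -3 - 1*(-3) = -3 + 3 = 0)
R(I, H) = -250 + I**2 + H*I (R(I, H) = (I**2 + H*I) - 250 = -250 + I**2 + H*I)
R(u, (43 - 257)*(-275 + 113)) + Q = (-250 + 0**2 + ((43 - 257)*(-275 + 113))*0) - 83850 = (-250 + 0 - 214*(-162)*0) - 83850 = (-250 + 0 + 34668*0) - 83850 = (-250 + 0 + 0) - 83850 = -250 - 83850 = -84100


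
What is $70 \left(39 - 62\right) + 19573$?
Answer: $17963$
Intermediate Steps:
$70 \left(39 - 62\right) + 19573 = 70 \left(-23\right) + 19573 = -1610 + 19573 = 17963$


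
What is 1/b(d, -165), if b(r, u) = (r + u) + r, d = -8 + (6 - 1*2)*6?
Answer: -1/133 ≈ -0.0075188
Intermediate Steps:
d = 16 (d = -8 + (6 - 2)*6 = -8 + 4*6 = -8 + 24 = 16)
b(r, u) = u + 2*r
1/b(d, -165) = 1/(-165 + 2*16) = 1/(-165 + 32) = 1/(-133) = -1/133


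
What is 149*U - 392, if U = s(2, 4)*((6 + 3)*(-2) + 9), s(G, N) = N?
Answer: -5756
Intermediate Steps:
U = -36 (U = 4*((6 + 3)*(-2) + 9) = 4*(9*(-2) + 9) = 4*(-18 + 9) = 4*(-9) = -36)
149*U - 392 = 149*(-36) - 392 = -5364 - 392 = -5756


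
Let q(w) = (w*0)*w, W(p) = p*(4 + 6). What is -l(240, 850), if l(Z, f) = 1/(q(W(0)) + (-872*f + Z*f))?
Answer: 1/537200 ≈ 1.8615e-6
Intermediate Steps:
W(p) = 10*p (W(p) = p*10 = 10*p)
q(w) = 0 (q(w) = 0*w = 0)
l(Z, f) = 1/(-872*f + Z*f) (l(Z, f) = 1/(0 + (-872*f + Z*f)) = 1/(-872*f + Z*f))
-l(240, 850) = -1/(850*(-872 + 240)) = -1/(850*(-632)) = -(-1)/(850*632) = -1*(-1/537200) = 1/537200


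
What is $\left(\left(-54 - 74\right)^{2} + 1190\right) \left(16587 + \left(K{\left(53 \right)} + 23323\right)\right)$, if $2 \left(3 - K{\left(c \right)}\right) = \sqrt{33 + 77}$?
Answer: $701431062 - 8787 \sqrt{110} \approx 7.0134 \cdot 10^{8}$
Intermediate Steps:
$K{\left(c \right)} = 3 - \frac{\sqrt{110}}{2}$ ($K{\left(c \right)} = 3 - \frac{\sqrt{33 + 77}}{2} = 3 - \frac{\sqrt{110}}{2}$)
$\left(\left(-54 - 74\right)^{2} + 1190\right) \left(16587 + \left(K{\left(53 \right)} + 23323\right)\right) = \left(\left(-54 - 74\right)^{2} + 1190\right) \left(16587 + \left(\left(3 - \frac{\sqrt{110}}{2}\right) + 23323\right)\right) = \left(\left(-128\right)^{2} + 1190\right) \left(16587 + \left(23326 - \frac{\sqrt{110}}{2}\right)\right) = \left(16384 + 1190\right) \left(39913 - \frac{\sqrt{110}}{2}\right) = 17574 \left(39913 - \frac{\sqrt{110}}{2}\right) = 701431062 - 8787 \sqrt{110}$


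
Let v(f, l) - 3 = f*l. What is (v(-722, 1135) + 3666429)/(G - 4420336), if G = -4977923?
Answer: -2846962/9398259 ≈ -0.30292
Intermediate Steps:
v(f, l) = 3 + f*l
(v(-722, 1135) + 3666429)/(G - 4420336) = ((3 - 722*1135) + 3666429)/(-4977923 - 4420336) = ((3 - 819470) + 3666429)/(-9398259) = (-819467 + 3666429)*(-1/9398259) = 2846962*(-1/9398259) = -2846962/9398259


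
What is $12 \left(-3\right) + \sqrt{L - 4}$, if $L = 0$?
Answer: $-36 + 2 i \approx -36.0 + 2.0 i$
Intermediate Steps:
$12 \left(-3\right) + \sqrt{L - 4} = 12 \left(-3\right) + \sqrt{0 - 4} = -36 + \sqrt{-4} = -36 + 2 i$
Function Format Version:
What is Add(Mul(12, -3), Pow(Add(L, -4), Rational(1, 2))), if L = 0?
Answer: Add(-36, Mul(2, I)) ≈ Add(-36.000, Mul(2.0000, I))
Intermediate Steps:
Add(Mul(12, -3), Pow(Add(L, -4), Rational(1, 2))) = Add(Mul(12, -3), Pow(Add(0, -4), Rational(1, 2))) = Add(-36, Pow(-4, Rational(1, 2))) = Add(-36, Mul(2, I))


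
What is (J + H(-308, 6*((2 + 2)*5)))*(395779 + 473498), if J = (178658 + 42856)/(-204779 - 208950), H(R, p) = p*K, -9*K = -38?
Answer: 182027628967342/413729 ≈ 4.3997e+8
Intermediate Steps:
K = 38/9 (K = -⅑*(-38) = 38/9 ≈ 4.2222)
H(R, p) = 38*p/9 (H(R, p) = p*(38/9) = 38*p/9)
J = -221514/413729 (J = 221514/(-413729) = 221514*(-1/413729) = -221514/413729 ≈ -0.53541)
(J + H(-308, 6*((2 + 2)*5)))*(395779 + 473498) = (-221514/413729 + 38*(6*((2 + 2)*5))/9)*(395779 + 473498) = (-221514/413729 + 38*(6*(4*5))/9)*869277 = (-221514/413729 + 38*(6*20)/9)*869277 = (-221514/413729 + (38/9)*120)*869277 = (-221514/413729 + 1520/3)*869277 = (628203538/1241187)*869277 = 182027628967342/413729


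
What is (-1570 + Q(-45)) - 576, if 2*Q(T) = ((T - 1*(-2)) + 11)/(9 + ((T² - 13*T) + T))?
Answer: -2761910/1287 ≈ -2146.0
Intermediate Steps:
Q(T) = (13 + T)/(2*(9 + T² - 12*T)) (Q(T) = (((T - 1*(-2)) + 11)/(9 + ((T² - 13*T) + T)))/2 = (((T + 2) + 11)/(9 + (T² - 12*T)))/2 = (((2 + T) + 11)/(9 + T² - 12*T))/2 = ((13 + T)/(9 + T² - 12*T))/2 = (13 + T)/(2*(9 + T² - 12*T)))
(-1570 + Q(-45)) - 576 = (-1570 + (13 - 45)/(2*(9 + (-45)² - 12*(-45)))) - 576 = (-1570 + (½)*(-32)/(9 + 2025 + 540)) - 576 = (-1570 + (½)*(-32)/2574) - 576 = (-1570 + (½)*(1/2574)*(-32)) - 576 = (-1570 - 8/1287) - 576 = -2020598/1287 - 576 = -2761910/1287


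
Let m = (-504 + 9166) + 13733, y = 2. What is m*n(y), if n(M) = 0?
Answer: 0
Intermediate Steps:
m = 22395 (m = 8662 + 13733 = 22395)
m*n(y) = 22395*0 = 0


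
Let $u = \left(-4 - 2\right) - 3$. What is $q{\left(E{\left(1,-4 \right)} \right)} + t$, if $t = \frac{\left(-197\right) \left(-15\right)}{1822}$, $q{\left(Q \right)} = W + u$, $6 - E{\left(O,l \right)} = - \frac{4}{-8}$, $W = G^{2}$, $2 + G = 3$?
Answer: $- \frac{11621}{1822} \approx -6.3782$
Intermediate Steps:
$G = 1$ ($G = -2 + 3 = 1$)
$W = 1$ ($W = 1^{2} = 1$)
$E{\left(O,l \right)} = \frac{11}{2}$ ($E{\left(O,l \right)} = 6 - - \frac{4}{-8} = 6 - \left(-4\right) \left(- \frac{1}{8}\right) = 6 - \frac{1}{2} = \frac{11}{2}$)
$u = -9$ ($u = -6 - 3 = -9$)
$q{\left(Q \right)} = -8$ ($q{\left(Q \right)} = 1 - 9 = -8$)
$t = \frac{2955}{1822}$ ($t = 2955 \cdot \frac{1}{1822} = \frac{2955}{1822} \approx 1.6218$)
$q{\left(E{\left(1,-4 \right)} \right)} + t = -8 + \frac{2955}{1822} = - \frac{11621}{1822}$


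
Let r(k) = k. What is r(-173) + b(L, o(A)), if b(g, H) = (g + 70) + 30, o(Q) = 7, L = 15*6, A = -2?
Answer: 17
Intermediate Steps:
L = 90
b(g, H) = 100 + g (b(g, H) = (70 + g) + 30 = 100 + g)
r(-173) + b(L, o(A)) = -173 + (100 + 90) = -173 + 190 = 17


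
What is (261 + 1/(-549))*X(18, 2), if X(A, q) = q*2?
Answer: 573152/549 ≈ 1044.0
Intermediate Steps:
X(A, q) = 2*q
(261 + 1/(-549))*X(18, 2) = (261 + 1/(-549))*(2*2) = (261 - 1/549)*4 = (143288/549)*4 = 573152/549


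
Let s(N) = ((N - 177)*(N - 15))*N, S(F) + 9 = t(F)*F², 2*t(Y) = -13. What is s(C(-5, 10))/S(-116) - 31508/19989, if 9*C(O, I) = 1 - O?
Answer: -8369340026/5245493391 ≈ -1.5955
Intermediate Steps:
t(Y) = -13/2 (t(Y) = (½)*(-13) = -13/2)
C(O, I) = ⅑ - O/9 (C(O, I) = (1 - O)/9 = ⅑ - O/9)
S(F) = -9 - 13*F²/2
s(N) = N*(-177 + N)*(-15 + N) (s(N) = ((-177 + N)*(-15 + N))*N = N*(-177 + N)*(-15 + N))
s(C(-5, 10))/S(-116) - 31508/19989 = ((⅑ - ⅑*(-5))*(2655 + (⅑ - ⅑*(-5))² - 192*(⅑ - ⅑*(-5))))/(-9 - 13/2*(-116)²) - 31508/19989 = ((⅑ + 5/9)*(2655 + (⅑ + 5/9)² - 192*(⅑ + 5/9)))/(-9 - 13/2*13456) - 31508*1/19989 = (2*(2655 + (⅔)² - 192*⅔)/3)/(-9 - 87464) - 31508/19989 = (2*(2655 + 4/9 - 128)/3)/(-87473) - 31508/19989 = ((⅔)*(22747/9))*(-1/87473) - 31508/19989 = (45494/27)*(-1/87473) - 31508/19989 = -45494/2361771 - 31508/19989 = -8369340026/5245493391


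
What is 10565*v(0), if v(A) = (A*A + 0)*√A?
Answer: 0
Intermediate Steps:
v(A) = A^(5/2) (v(A) = (A² + 0)*√A = A²*√A = A^(5/2))
10565*v(0) = 10565*0^(5/2) = 10565*0 = 0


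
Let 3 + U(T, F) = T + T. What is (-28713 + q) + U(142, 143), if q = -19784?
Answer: -48216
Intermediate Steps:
U(T, F) = -3 + 2*T (U(T, F) = -3 + (T + T) = -3 + 2*T)
(-28713 + q) + U(142, 143) = (-28713 - 19784) + (-3 + 2*142) = -48497 + (-3 + 284) = -48497 + 281 = -48216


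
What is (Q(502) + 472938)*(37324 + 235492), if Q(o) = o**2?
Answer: 197775776672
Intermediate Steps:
(Q(502) + 472938)*(37324 + 235492) = (502**2 + 472938)*(37324 + 235492) = (252004 + 472938)*272816 = 724942*272816 = 197775776672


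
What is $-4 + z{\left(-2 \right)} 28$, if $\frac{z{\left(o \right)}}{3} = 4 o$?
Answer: $-676$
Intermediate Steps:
$z{\left(o \right)} = 12 o$ ($z{\left(o \right)} = 3 \cdot 4 o = 12 o$)
$-4 + z{\left(-2 \right)} 28 = -4 + 12 \left(-2\right) 28 = -4 - 672 = -676$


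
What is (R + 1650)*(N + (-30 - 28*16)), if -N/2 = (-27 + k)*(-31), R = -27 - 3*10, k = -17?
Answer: -5107158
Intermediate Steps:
R = -57 (R = -27 - 30 = -57)
N = -2728 (N = -2*(-27 - 17)*(-31) = -(-88)*(-31) = -2*1364 = -2728)
(R + 1650)*(N + (-30 - 28*16)) = (-57 + 1650)*(-2728 + (-30 - 28*16)) = 1593*(-2728 + (-30 - 448)) = 1593*(-2728 - 478) = 1593*(-3206) = -5107158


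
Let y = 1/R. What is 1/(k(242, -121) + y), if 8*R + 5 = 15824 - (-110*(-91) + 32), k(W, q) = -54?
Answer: -5777/311950 ≈ -0.018519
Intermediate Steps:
R = 5777/8 (R = -5/8 + (15824 - (-110*(-91) + 32))/8 = -5/8 + (15824 - (10010 + 32))/8 = -5/8 + (15824 - 1*10042)/8 = -5/8 + (15824 - 10042)/8 = -5/8 + (1/8)*5782 = -5/8 + 2891/4 = 5777/8 ≈ 722.13)
y = 8/5777 (y = 1/(5777/8) = 8/5777 ≈ 0.0013848)
1/(k(242, -121) + y) = 1/(-54 + 8/5777) = 1/(-311950/5777) = -5777/311950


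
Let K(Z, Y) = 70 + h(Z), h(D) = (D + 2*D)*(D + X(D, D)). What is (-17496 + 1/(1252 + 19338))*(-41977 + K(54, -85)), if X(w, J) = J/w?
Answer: 11886926359083/20590 ≈ 5.7732e+8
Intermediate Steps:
h(D) = 3*D*(1 + D) (h(D) = (D + 2*D)*(D + D/D) = (3*D)*(D + 1) = (3*D)*(1 + D) = 3*D*(1 + D))
K(Z, Y) = 70 + 3*Z*(1 + Z)
(-17496 + 1/(1252 + 19338))*(-41977 + K(54, -85)) = (-17496 + 1/(1252 + 19338))*(-41977 + (70 + 3*54*(1 + 54))) = (-17496 + 1/20590)*(-41977 + (70 + 3*54*55)) = (-17496 + 1/20590)*(-41977 + (70 + 8910)) = -360242639*(-41977 + 8980)/20590 = -360242639/20590*(-32997) = 11886926359083/20590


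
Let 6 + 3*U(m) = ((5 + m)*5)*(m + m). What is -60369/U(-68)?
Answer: -60369/14278 ≈ -4.2281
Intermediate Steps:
U(m) = -2 + 2*m*(25 + 5*m)/3 (U(m) = -2 + (((5 + m)*5)*(m + m))/3 = -2 + ((25 + 5*m)*(2*m))/3 = -2 + (2*m*(25 + 5*m))/3 = -2 + 2*m*(25 + 5*m)/3)
-60369/U(-68) = -60369/(-2 + (10/3)*(-68)² + (50/3)*(-68)) = -60369/(-2 + (10/3)*4624 - 3400/3) = -60369/(-2 + 46240/3 - 3400/3) = -60369/14278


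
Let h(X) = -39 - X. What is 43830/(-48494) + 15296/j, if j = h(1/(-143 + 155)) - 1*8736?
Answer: -6758256759/2553233347 ≈ -2.6469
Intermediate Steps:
j = -105301/12 (j = (-39 - 1/(-143 + 155)) - 1*8736 = (-39 - 1/12) - 8736 = -469/12 - 8736 = -105301/12 ≈ -8775.1)
43830/(-48494) + 15296/j = 43830/(-48494) + 15296/(-105301/12) = 43830*(-1/48494) + 15296*(-12/105301) = -21915/24247 - 183552/105301 = -6758256759/2553233347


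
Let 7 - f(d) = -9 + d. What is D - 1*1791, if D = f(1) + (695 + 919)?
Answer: -162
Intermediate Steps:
f(d) = 16 - d (f(d) = 7 - (-9 + d) = 7 + (9 - d) = 16 - d)
D = 1629 (D = (16 - 1*1) + (695 + 919) = (16 - 1) + 1614 = 15 + 1614 = 1629)
D - 1*1791 = 1629 - 1*1791 = 1629 - 1791 = -162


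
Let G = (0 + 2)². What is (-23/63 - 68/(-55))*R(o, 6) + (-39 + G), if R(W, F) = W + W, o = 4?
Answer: -97123/3465 ≈ -28.030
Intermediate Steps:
G = 4 (G = 2² = 4)
R(W, F) = 2*W
(-23/63 - 68/(-55))*R(o, 6) + (-39 + G) = (-23/63 - 68/(-55))*(2*4) + (-39 + 4) = (-23*1/63 - 68*(-1/55))*8 - 35 = (-23/63 + 68/55)*8 - 35 = (3019/3465)*8 - 35 = 24152/3465 - 35 = -97123/3465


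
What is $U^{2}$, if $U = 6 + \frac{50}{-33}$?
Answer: $\frac{21904}{1089} \approx 20.114$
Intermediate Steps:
$U = \frac{148}{33}$ ($U = 6 + 50 \left(- \frac{1}{33}\right) = 6 - \frac{50}{33} = \frac{148}{33} \approx 4.4848$)
$U^{2} = \left(\frac{148}{33}\right)^{2} = \frac{21904}{1089}$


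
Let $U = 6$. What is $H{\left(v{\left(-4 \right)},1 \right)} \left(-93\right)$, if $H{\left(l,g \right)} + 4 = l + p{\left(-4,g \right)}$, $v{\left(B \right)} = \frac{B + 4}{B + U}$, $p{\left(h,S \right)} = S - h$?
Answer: $-93$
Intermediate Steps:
$v{\left(B \right)} = \frac{4 + B}{6 + B}$ ($v{\left(B \right)} = \frac{B + 4}{B + 6} = \frac{4 + B}{6 + B}$)
$H{\left(l,g \right)} = g + l$ ($H{\left(l,g \right)} = -4 + \left(l + \left(g - -4\right)\right) = -4 + \left(l + \left(g + 4\right)\right) = -4 + \left(l + \left(4 + g\right)\right) = -4 + \left(4 + g + l\right) = g + l$)
$H{\left(v{\left(-4 \right)},1 \right)} \left(-93\right) = \left(1 + \frac{4 - 4}{6 - 4}\right) \left(-93\right) = \left(1 + \frac{1}{2} \cdot 0\right) \left(-93\right) = \left(1 + 0\right) \left(-93\right) = 1 \left(-93\right) = -93$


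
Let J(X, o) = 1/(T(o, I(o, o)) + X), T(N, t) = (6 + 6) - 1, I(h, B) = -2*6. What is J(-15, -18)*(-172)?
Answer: 43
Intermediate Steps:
I(h, B) = -12
T(N, t) = 11 (T(N, t) = 12 - 1 = 11)
J(X, o) = 1/(11 + X)
J(-15, -18)*(-172) = -172/(11 - 15) = -172/(-4) = -¼*(-172) = 43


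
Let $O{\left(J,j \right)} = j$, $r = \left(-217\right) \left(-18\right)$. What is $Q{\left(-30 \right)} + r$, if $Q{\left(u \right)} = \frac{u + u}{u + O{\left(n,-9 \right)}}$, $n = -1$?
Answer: $\frac{50798}{13} \approx 3907.5$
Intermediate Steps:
$r = 3906$
$Q{\left(u \right)} = \frac{2 u}{-9 + u}$ ($Q{\left(u \right)} = \frac{u + u}{u - 9} = \frac{2 u}{-9 + u}$)
$Q{\left(-30 \right)} + r = 2 \left(-30\right) \frac{1}{-9 - 30} + 3906 = 2 \left(-30\right) \frac{1}{-39} + 3906 = 2 \left(-30\right) \left(- \frac{1}{39}\right) + 3906 = \frac{20}{13} + 3906 = \frac{50798}{13}$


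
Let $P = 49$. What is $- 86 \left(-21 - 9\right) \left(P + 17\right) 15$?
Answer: $2554200$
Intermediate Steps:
$- 86 \left(-21 - 9\right) \left(P + 17\right) 15 = - 86 \left(-21 - 9\right) \left(49 + 17\right) 15 = - 86 \left(\left(-30\right) 66\right) 15 = \left(-86\right) \left(-1980\right) 15 = 170280 \cdot 15 = 2554200$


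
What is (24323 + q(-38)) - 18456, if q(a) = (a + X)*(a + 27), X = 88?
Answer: 5317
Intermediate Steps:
q(a) = (27 + a)*(88 + a) (q(a) = (a + 88)*(a + 27) = (88 + a)*(27 + a) = (27 + a)*(88 + a))
(24323 + q(-38)) - 18456 = (24323 + (2376 + (-38)**2 + 115*(-38))) - 18456 = (24323 + (2376 + 1444 - 4370)) - 18456 = (24323 - 550) - 18456 = 23773 - 18456 = 5317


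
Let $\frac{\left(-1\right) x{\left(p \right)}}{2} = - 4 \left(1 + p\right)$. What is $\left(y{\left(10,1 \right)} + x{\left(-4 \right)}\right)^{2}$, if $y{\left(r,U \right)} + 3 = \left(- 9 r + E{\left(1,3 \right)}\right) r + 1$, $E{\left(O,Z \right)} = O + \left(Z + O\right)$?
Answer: $767376$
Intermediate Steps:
$E{\left(O,Z \right)} = Z + 2 O$ ($E{\left(O,Z \right)} = O + \left(O + Z\right) = Z + 2 O$)
$x{\left(p \right)} = 8 + 8 p$ ($x{\left(p \right)} = - 2 \left(- 4 \left(1 + p\right)\right) = - 2 \left(-4 - 4 p\right) = 8 + 8 p$)
$y{\left(r,U \right)} = -2 + r \left(5 - 9 r\right)$ ($y{\left(r,U \right)} = -3 + \left(\left(- 9 r + \left(3 + 2 \cdot 1\right)\right) r + 1\right) = -3 + \left(\left(- 9 r + \left(3 + 2\right)\right) r + 1\right) = -3 + \left(\left(- 9 r + 5\right) r + 1\right) = -3 + \left(\left(5 - 9 r\right) r + 1\right) = -3 + \left(r \left(5 - 9 r\right) + 1\right) = -3 + \left(1 + r \left(5 - 9 r\right)\right) = -2 + r \left(5 - 9 r\right)$)
$\left(y{\left(10,1 \right)} + x{\left(-4 \right)}\right)^{2} = \left(\left(-2 - 9 \cdot 10^{2} + 5 \cdot 10\right) + \left(8 + 8 \left(-4\right)\right)\right)^{2} = \left(\left(-2 - 900 + 50\right) + \left(8 - 32\right)\right)^{2} = \left(\left(-2 - 900 + 50\right) - 24\right)^{2} = \left(-852 - 24\right)^{2} = \left(-876\right)^{2} = 767376$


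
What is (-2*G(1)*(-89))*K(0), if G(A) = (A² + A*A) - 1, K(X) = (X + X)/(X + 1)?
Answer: 0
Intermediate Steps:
K(X) = 2*X/(1 + X) (K(X) = (2*X)/(1 + X) = 2*X/(1 + X))
G(A) = -1 + 2*A² (G(A) = (A² + A²) - 1 = 2*A² - 1 = -1 + 2*A²)
(-2*G(1)*(-89))*K(0) = (-2*(-1 + 2*1²)*(-89))*(2*0/(1 + 0)) = (-2*(-1 + 2*1)*(-89))*(2*0/1) = (-2*(-1 + 2)*(-89))*(2*0*1) = (-2*1*(-89))*0 = -2*(-89)*0 = 178*0 = 0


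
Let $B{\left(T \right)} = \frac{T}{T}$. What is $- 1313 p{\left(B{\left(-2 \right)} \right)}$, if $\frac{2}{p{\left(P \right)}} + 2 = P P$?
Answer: $2626$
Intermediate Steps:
$B{\left(T \right)} = 1$
$p{\left(P \right)} = \frac{2}{-2 + P^{2}}$ ($p{\left(P \right)} = \frac{2}{-2 + P P} = \frac{2}{-2 + P^{2}}$)
$- 1313 p{\left(B{\left(-2 \right)} \right)} = - 1313 \frac{2}{-2 + 1^{2}} = - 1313 \frac{2}{-2 + 1} = - 1313 \frac{2}{-1} = - 1313 \cdot 2 \left(-1\right) = \left(-1313\right) \left(-2\right) = 2626$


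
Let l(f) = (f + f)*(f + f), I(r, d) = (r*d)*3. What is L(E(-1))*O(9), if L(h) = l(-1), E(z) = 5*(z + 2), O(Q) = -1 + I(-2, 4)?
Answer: -100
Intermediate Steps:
I(r, d) = 3*d*r (I(r, d) = (d*r)*3 = 3*d*r)
O(Q) = -25 (O(Q) = -1 + 3*4*(-2) = -1 - 24 = -25)
E(z) = 10 + 5*z (E(z) = 5*(2 + z) = 10 + 5*z)
l(f) = 4*f**2 (l(f) = (2*f)*(2*f) = 4*f**2)
L(h) = 4 (L(h) = 4*(-1)**2 = 4*1 = 4)
L(E(-1))*O(9) = 4*(-25) = -100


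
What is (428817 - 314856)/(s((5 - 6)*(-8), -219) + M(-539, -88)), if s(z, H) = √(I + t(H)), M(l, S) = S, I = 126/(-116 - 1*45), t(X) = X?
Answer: -230657064/183167 - 113961*I*√116265/183167 ≈ -1259.3 - 212.15*I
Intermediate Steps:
I = -18/23 (I = 126/(-116 - 45) = 126/(-161) = 126*(-1/161) = -18/23 ≈ -0.78261)
s(z, H) = √(-18/23 + H)
(428817 - 314856)/(s((5 - 6)*(-8), -219) + M(-539, -88)) = (428817 - 314856)/(√(-414 + 529*(-219))/23 - 88) = 113961/(√(-414 - 115851)/23 - 88) = 113961/(√(-116265)/23 - 88) = 113961/((I*√116265)/23 - 88) = 113961/(I*√116265/23 - 88) = 113961/(-88 + I*√116265/23)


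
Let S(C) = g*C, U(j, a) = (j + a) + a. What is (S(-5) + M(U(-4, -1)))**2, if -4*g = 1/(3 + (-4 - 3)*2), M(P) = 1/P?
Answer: 1369/17424 ≈ 0.078570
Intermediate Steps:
U(j, a) = j + 2*a (U(j, a) = (a + j) + a = j + 2*a)
g = 1/44 (g = -1/(4*(3 + (-4 - 3)*2)) = -1/(4*(3 - 7*2)) = -1/(4*(3 - 14)) = -1/4/(-11) = -1/4*(-1/11) = 1/44 ≈ 0.022727)
S(C) = C/44
(S(-5) + M(U(-4, -1)))**2 = ((1/44)*(-5) + 1/(-4 + 2*(-1)))**2 = (-5/44 + 1/(-4 - 2))**2 = (-5/44 + 1/(-6))**2 = (-5/44 - 1/6)**2 = (-37/132)**2 = 1369/17424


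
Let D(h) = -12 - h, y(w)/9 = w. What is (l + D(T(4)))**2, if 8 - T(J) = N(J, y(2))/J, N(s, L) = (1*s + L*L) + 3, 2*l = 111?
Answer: 223729/16 ≈ 13983.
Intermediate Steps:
y(w) = 9*w
l = 111/2 (l = (1/2)*111 = 111/2 ≈ 55.500)
N(s, L) = 3 + s + L**2 (N(s, L) = (s + L**2) + 3 = 3 + s + L**2)
T(J) = 8 - (327 + J)/J (T(J) = 8 - (3 + J + (9*2)**2)/J = 8 - (3 + J + 18**2)/J = 8 - (3 + J + 324)/J = 8 - (327 + J)/J)
(l + D(T(4)))**2 = (111/2 + (-12 - (7 - 327/4)))**2 = (111/2 + (-12 - 1*(-299/4)))**2 = (111/2 + (-12 + 299/4))**2 = (111/2 + 251/4)**2 = (473/4)**2 = 223729/16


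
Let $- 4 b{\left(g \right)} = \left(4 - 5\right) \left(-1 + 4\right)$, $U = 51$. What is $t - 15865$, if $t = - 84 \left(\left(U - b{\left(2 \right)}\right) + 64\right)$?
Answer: $-25462$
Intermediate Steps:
$b{\left(g \right)} = \frac{3}{4}$ ($b{\left(g \right)} = - \frac{\left(4 - 5\right) \left(-1 + 4\right)}{4} = - \frac{\left(-1\right) 3}{4} = \left(- \frac{1}{4}\right) \left(-3\right) = \frac{3}{4}$)
$t = -9597$ ($t = - 84 \left(\left(51 - \frac{3}{4}\right) + 64\right) = - 84 \left(\frac{201}{4} + 64\right) = \left(-84\right) \frac{457}{4} = -9597$)
$t - 15865 = -9597 - 15865 = -25462$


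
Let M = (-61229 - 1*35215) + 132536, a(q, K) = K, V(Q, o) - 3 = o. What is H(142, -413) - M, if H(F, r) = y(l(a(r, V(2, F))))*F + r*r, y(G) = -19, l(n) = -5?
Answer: 131779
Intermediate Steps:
V(Q, o) = 3 + o
M = 36092 (M = (-61229 - 35215) + 132536 = -96444 + 132536 = 36092)
H(F, r) = r² - 19*F (H(F, r) = -19*F + r*r = -19*F + r² = r² - 19*F)
H(142, -413) - M = ((-413)² - 19*142) - 1*36092 = (170569 - 2698) - 36092 = 167871 - 36092 = 131779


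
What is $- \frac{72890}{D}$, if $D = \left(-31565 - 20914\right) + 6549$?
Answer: $\frac{7289}{4593} \approx 1.587$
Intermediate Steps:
$D = -45930$ ($D = -52479 + 6549 = -45930$)
$- \frac{72890}{D} = - \frac{72890}{-45930} = \left(-72890\right) \left(- \frac{1}{45930}\right) = \frac{7289}{4593}$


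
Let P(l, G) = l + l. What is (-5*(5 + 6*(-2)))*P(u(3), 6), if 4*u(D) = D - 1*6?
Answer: -105/2 ≈ -52.500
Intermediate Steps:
u(D) = -3/2 + D/4 (u(D) = (D - 1*6)/4 = (D - 6)/4 = (-6 + D)/4 = -3/2 + D/4)
P(l, G) = 2*l
(-5*(5 + 6*(-2)))*P(u(3), 6) = (-5*(5 + 6*(-2)))*(2*(-3/2 + (1/4)*3)) = (-5*(5 - 12))*(2*(-3/2 + 3/4)) = (-5*(-7))*(2*(-3/4)) = 35*(-3/2) = -105/2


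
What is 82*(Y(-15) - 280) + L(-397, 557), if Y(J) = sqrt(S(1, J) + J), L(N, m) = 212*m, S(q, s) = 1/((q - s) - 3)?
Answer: 95124 + 82*I*sqrt(2522)/13 ≈ 95124.0 + 316.77*I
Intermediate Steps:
S(q, s) = 1/(-3 + q - s)
Y(J) = sqrt(J + 1/(-2 - J)) (Y(J) = sqrt(1/(-3 + 1 - J) + J) = sqrt(1/(-2 - J) + J) = sqrt(J + 1/(-2 - J)))
82*(Y(-15) - 280) + L(-397, 557) = 82*(sqrt((-1 - 15*(2 - 15))/(2 - 15)) - 280) + 212*557 = 82*(sqrt((-1 - 15*(-13))/(-13)) - 280) + 118084 = 82*(sqrt(-(-1 + 195)/13) - 280) + 118084 = 82*(sqrt(-1/13*194) - 280) + 118084 = 82*(sqrt(-194/13) - 280) + 118084 = 82*(I*sqrt(2522)/13 - 280) + 118084 = 82*(-280 + I*sqrt(2522)/13) + 118084 = (-22960 + 82*I*sqrt(2522)/13) + 118084 = 95124 + 82*I*sqrt(2522)/13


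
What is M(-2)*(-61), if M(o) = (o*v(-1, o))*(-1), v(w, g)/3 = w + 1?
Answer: 0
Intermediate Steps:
v(w, g) = 3 + 3*w (v(w, g) = 3*(w + 1) = 3*(1 + w) = 3 + 3*w)
M(o) = 0 (M(o) = (o*(3 + 3*(-1)))*(-1) = (o*(3 - 3))*(-1) = (o*0)*(-1) = 0*(-1) = 0)
M(-2)*(-61) = 0*(-61) = 0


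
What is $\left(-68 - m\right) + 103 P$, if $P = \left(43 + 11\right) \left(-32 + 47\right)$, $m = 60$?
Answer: $83302$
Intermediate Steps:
$P = 810$ ($P = 54 \cdot 15 = 810$)
$\left(-68 - m\right) + 103 P = \left(-68 - 60\right) + 103 \cdot 810 = \left(-68 - 60\right) + 83430 = -128 + 83430 = 83302$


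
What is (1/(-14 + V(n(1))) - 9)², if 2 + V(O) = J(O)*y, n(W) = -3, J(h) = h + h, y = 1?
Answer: 39601/484 ≈ 81.820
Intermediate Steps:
J(h) = 2*h
V(O) = -2 + 2*O (V(O) = -2 + (2*O)*1 = -2 + 2*O)
(1/(-14 + V(n(1))) - 9)² = (1/(-14 + (-2 + 2*(-3))) - 9)² = (1/(-14 + (-2 - 6)) - 9)² = (1/(-14 - 8) - 9)² = (1/(-22) - 9)² = (-1/22 - 9)² = (-199/22)² = 39601/484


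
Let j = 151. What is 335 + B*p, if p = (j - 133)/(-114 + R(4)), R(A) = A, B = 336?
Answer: 15401/55 ≈ 280.02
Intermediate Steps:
p = -9/55 (p = (151 - 133)/(-114 + 4) = 18/(-110) = 18*(-1/110) = -9/55 ≈ -0.16364)
335 + B*p = 335 + 336*(-9/55) = 335 - 3024/55 = 15401/55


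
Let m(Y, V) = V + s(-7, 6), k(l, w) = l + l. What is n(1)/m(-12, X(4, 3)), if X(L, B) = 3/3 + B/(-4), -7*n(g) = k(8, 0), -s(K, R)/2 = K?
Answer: -64/399 ≈ -0.16040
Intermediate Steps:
s(K, R) = -2*K
k(l, w) = 2*l
n(g) = -16/7 (n(g) = -2*8/7 = -⅐*16 = -16/7)
X(L, B) = 1 - B/4 (X(L, B) = 3*(⅓) + B*(-¼) = 1 - B/4)
m(Y, V) = 14 + V (m(Y, V) = V - 2*(-7) = V + 14 = 14 + V)
n(1)/m(-12, X(4, 3)) = -16/(7*(14 + (1 - ¼*3))) = -16/(7*(14 + (1 - ¾))) = -16/(7*(14 + ¼)) = -16/(7*57/4) = -16/7*4/57 = -64/399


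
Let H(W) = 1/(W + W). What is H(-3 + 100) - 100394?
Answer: -19476435/194 ≈ -1.0039e+5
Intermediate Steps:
H(W) = 1/(2*W)
H(-3 + 100) - 100394 = 1/(2*(-3 + 100)) - 100394 = (½)/97 - 100394 = (½)*(1/97) - 100394 = 1/194 - 100394 = -19476435/194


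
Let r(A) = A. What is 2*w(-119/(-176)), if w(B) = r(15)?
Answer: 30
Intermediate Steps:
w(B) = 15
2*w(-119/(-176)) = 2*15 = 30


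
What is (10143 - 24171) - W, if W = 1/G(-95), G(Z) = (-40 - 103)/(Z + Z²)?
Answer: -1997074/143 ≈ -13966.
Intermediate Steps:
G(Z) = -143/(Z + Z²)
W = -8930/143 (W = 1/(-143/(-95*(1 - 95))) = 1/(-143*(-1/95)/(-94)) = 1/(-143*(-1/95)*(-1/94)) = 1/(-143/8930) = -8930/143 ≈ -62.448)
(10143 - 24171) - W = (10143 - 24171) - 1*(-8930/143) = -14028 + 8930/143 = -1997074/143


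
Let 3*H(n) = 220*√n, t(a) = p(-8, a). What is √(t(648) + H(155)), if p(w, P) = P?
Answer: 2*√(1458 + 165*√155)/3 ≈ 39.509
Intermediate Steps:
t(a) = a
H(n) = 220*√n/3 (H(n) = (220*√n)/3 = 220*√n/3)
√(t(648) + H(155)) = √(648 + 220*√155/3)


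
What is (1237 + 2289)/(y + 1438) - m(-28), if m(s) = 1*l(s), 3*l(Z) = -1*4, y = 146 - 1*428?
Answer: 7601/1734 ≈ 4.3835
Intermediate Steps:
y = -282 (y = 146 - 428 = -282)
l(Z) = -4/3 (l(Z) = (-1*4)/3 = (⅓)*(-4) = -4/3)
m(s) = -4/3 (m(s) = 1*(-4/3) = -4/3)
(1237 + 2289)/(y + 1438) - m(-28) = (1237 + 2289)/(-282 + 1438) - 1*(-4/3) = 3526/1156 + 4/3 = 3526*(1/1156) + 4/3 = 1763/578 + 4/3 = 7601/1734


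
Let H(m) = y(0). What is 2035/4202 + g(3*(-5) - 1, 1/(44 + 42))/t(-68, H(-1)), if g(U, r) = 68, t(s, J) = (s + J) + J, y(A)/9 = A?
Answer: -197/382 ≈ -0.51571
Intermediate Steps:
y(A) = 9*A
H(m) = 0 (H(m) = 9*0 = 0)
t(s, J) = s + 2*J (t(s, J) = (J + s) + J = s + 2*J)
2035/4202 + g(3*(-5) - 1, 1/(44 + 42))/t(-68, H(-1)) = 2035/4202 + 68/(-68 + 2*0) = 2035*(1/4202) + 68/(-68 + 0) = 185/382 + 68/(-68) = 185/382 + 68*(-1/68) = 185/382 - 1 = -197/382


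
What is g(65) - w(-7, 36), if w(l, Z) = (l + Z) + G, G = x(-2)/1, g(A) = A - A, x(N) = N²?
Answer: -33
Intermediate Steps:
g(A) = 0
G = 4 (G = (-2)²/1 = 1*4 = 4)
w(l, Z) = 4 + Z + l (w(l, Z) = (l + Z) + 4 = (Z + l) + 4 = 4 + Z + l)
g(65) - w(-7, 36) = 0 - (4 + 36 - 7) = 0 - 1*33 = 0 - 33 = -33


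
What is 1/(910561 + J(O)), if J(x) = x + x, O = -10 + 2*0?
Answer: 1/910541 ≈ 1.0982e-6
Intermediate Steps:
O = -10 (O = -10 + 0 = -10)
J(x) = 2*x
1/(910561 + J(O)) = 1/(910561 + 2*(-10)) = 1/(910561 - 20) = 1/910541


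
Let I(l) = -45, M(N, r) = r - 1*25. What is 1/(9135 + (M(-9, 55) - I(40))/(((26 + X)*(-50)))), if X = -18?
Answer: 16/146157 ≈ 0.00010947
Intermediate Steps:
M(N, r) = -25 + r (M(N, r) = r - 25 = -25 + r)
1/(9135 + (M(-9, 55) - I(40))/(((26 + X)*(-50)))) = 1/(9135 + ((-25 + 55) - 1*(-45))/(((26 - 18)*(-50)))) = 1/(9135 + (30 + 45)/((8*(-50)))) = 1/(9135 + 75/(-400)) = 1/(9135 + 75*(-1/400)) = 1/(9135 - 3/16) = 1/(146157/16) = 16/146157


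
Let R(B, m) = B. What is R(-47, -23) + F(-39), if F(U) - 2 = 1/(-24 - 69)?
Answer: -4186/93 ≈ -45.011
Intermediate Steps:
F(U) = 185/93 (F(U) = 2 + 1/(-24 - 69) = 2 + 1/(-93) = 2 - 1/93 = 185/93)
R(-47, -23) + F(-39) = -47 + 185/93 = -4186/93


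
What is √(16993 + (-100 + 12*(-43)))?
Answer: √16377 ≈ 127.97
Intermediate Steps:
√(16993 + (-100 + 12*(-43))) = √(16993 + (-100 - 516)) = √(16993 - 616) = √16377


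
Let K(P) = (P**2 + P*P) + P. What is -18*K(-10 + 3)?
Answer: -1638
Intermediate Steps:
K(P) = P + 2*P**2 (K(P) = (P**2 + P**2) + P = 2*P**2 + P = P + 2*P**2)
-18*K(-10 + 3) = -18*(-10 + 3)*(1 + 2*(-10 + 3)) = -(-126)*(1 + 2*(-7)) = -(-126)*(1 - 14) = -(-126)*(-13) = -18*91 = -1638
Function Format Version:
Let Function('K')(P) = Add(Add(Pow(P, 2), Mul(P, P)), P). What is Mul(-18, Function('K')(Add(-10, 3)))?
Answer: -1638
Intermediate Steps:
Function('K')(P) = Add(P, Mul(2, Pow(P, 2))) (Function('K')(P) = Add(Add(Pow(P, 2), Pow(P, 2)), P) = Add(Mul(2, Pow(P, 2)), P) = Add(P, Mul(2, Pow(P, 2))))
Mul(-18, Function('K')(Add(-10, 3))) = Mul(-18, Mul(Add(-10, 3), Add(1, Mul(2, Add(-10, 3))))) = Mul(-18, Mul(-7, Add(1, Mul(2, -7)))) = Mul(-18, Mul(-7, Add(1, -14))) = Mul(-18, Mul(-7, -13)) = Mul(-18, 91) = -1638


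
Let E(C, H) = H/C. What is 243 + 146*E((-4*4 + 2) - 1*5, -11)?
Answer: 6223/19 ≈ 327.53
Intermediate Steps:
243 + 146*E((-4*4 + 2) - 1*5, -11) = 243 + 146*(-11/((-4*4 + 2) - 1*5)) = 243 + 146*(-11/((-16 + 2) - 5)) = 243 + 146*(-11/(-14 - 5)) = 243 + 146*(-11/(-19)) = 243 + 146*(-11*(-1/19)) = 243 + 146*(11/19) = 243 + 1606/19 = 6223/19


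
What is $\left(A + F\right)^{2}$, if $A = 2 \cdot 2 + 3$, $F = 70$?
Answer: $5929$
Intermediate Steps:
$A = 7$ ($A = 4 + 3 = 7$)
$\left(A + F\right)^{2} = \left(7 + 70\right)^{2} = 77^{2} = 5929$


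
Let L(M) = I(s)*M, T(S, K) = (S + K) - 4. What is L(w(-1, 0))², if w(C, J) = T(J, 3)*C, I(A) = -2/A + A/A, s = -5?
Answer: 49/25 ≈ 1.9600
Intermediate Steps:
T(S, K) = -4 + K + S (T(S, K) = (K + S) - 4 = -4 + K + S)
I(A) = 1 - 2/A (I(A) = -2/A + 1 = 1 - 2/A)
w(C, J) = C*(-1 + J) (w(C, J) = (-4 + 3 + J)*C = (-1 + J)*C = C*(-1 + J))
L(M) = 7*M/5 (L(M) = ((-2 - 5)/(-5))*M = (-⅕*(-7))*M = 7*M/5)
L(w(-1, 0))² = (7*(-(-1 + 0))/5)² = (7*(-1*(-1))/5)² = ((7/5)*1)² = (7/5)² = 49/25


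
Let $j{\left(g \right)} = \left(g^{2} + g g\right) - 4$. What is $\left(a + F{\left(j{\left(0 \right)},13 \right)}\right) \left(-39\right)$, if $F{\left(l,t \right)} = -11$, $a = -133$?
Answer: $5616$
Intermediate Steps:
$j{\left(g \right)} = -4 + 2 g^{2}$ ($j{\left(g \right)} = \left(g^{2} + g^{2}\right) - 4 = 2 g^{2} - 4 = -4 + 2 g^{2}$)
$\left(a + F{\left(j{\left(0 \right)},13 \right)}\right) \left(-39\right) = \left(-133 - 11\right) \left(-39\right) = \left(-144\right) \left(-39\right) = 5616$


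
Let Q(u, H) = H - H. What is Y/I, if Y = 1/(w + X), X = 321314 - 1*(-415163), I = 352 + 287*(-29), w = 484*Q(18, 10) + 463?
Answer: -1/5874148740 ≈ -1.7024e-10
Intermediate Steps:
Q(u, H) = 0
w = 463 (w = 484*0 + 463 = 0 + 463 = 463)
I = -7971 (I = 352 - 8323 = -7971)
X = 736477 (X = 321314 + 415163 = 736477)
Y = 1/736940 (Y = 1/(463 + 736477) = 1/736940 ≈ 1.3570e-6)
Y/I = (1/736940)/(-7971) = (1/736940)*(-1/7971) = -1/5874148740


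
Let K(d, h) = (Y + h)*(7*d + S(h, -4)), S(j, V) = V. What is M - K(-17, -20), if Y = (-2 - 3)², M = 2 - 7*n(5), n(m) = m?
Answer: 582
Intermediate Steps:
M = -33 (M = 2 - 7*5 = 2 - 35 = -33)
Y = 25 (Y = (-5)² = 25)
K(d, h) = (-4 + 7*d)*(25 + h) (K(d, h) = (25 + h)*(7*d - 4) = (25 + h)*(-4 + 7*d) = (-4 + 7*d)*(25 + h))
M - K(-17, -20) = -33 - (-100 - 4*(-20) + 175*(-17) + 7*(-17)*(-20)) = -33 - (-100 + 80 - 2975 + 2380) = -33 - 1*(-615) = -33 + 615 = 582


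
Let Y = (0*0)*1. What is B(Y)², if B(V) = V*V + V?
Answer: 0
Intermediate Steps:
Y = 0 (Y = 0*1 = 0)
B(V) = V + V² (B(V) = V² + V = V + V²)
B(Y)² = (0*(1 + 0))² = (0*1)² = 0² = 0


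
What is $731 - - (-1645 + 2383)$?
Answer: $1469$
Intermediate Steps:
$731 - - (-1645 + 2383) = 731 - \left(-1\right) 738 = 731 - -738 = 731 + 738 = 1469$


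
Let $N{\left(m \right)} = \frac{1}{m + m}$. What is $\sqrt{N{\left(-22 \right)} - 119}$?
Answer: $\frac{i \sqrt{57607}}{22} \approx 10.91 i$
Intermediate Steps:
$N{\left(m \right)} = \frac{1}{2 m}$
$\sqrt{N{\left(-22 \right)} - 119} = \sqrt{\frac{1}{2 \left(-22\right)} - 119} = \sqrt{\frac{1}{2} \left(- \frac{1}{22}\right) - 119} = \sqrt{- \frac{1}{44} - 119} = \sqrt{- \frac{5237}{44}} = \frac{i \sqrt{57607}}{22}$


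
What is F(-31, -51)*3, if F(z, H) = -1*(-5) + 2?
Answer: 21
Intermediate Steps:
F(z, H) = 7 (F(z, H) = 5 + 2 = 7)
F(-31, -51)*3 = 7*3 = 21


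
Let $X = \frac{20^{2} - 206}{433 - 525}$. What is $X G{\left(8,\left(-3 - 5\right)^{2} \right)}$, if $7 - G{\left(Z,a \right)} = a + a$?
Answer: $\frac{11737}{46} \approx 255.15$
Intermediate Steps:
$G{\left(Z,a \right)} = 7 - 2 a$ ($G{\left(Z,a \right)} = 7 - \left(a + a\right) = 7 - 2 a$)
$X = - \frac{97}{46}$ ($X = \frac{400 - 206}{-92} = 194 \left(- \frac{1}{92}\right) = - \frac{97}{46} \approx -2.1087$)
$X G{\left(8,\left(-3 - 5\right)^{2} \right)} = - \frac{97 \left(7 - 2 \left(-3 - 5\right)^{2}\right)}{46} = - \frac{97 \left(7 - 2 \left(-8\right)^{2}\right)}{46} = - \frac{97 \left(7 - 128\right)}{46} = \left(- \frac{97}{46}\right) \left(-121\right) = \frac{11737}{46}$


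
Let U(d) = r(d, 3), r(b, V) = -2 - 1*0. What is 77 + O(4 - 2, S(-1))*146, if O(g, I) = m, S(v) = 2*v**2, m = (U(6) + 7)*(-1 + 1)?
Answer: 77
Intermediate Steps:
r(b, V) = -2 (r(b, V) = -2 + 0 = -2)
U(d) = -2
m = 0 (m = (-2 + 7)*(-1 + 1) = 5*0 = 0)
O(g, I) = 0
77 + O(4 - 2, S(-1))*146 = 77 + 0*146 = 77 + 0 = 77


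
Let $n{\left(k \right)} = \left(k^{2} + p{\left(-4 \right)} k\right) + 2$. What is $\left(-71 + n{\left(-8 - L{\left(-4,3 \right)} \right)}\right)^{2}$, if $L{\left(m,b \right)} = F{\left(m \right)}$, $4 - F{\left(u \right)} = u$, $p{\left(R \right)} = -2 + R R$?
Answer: $1369$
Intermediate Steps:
$p{\left(R \right)} = -2 + R^{2}$
$F{\left(u \right)} = 4 - u$
$L{\left(m,b \right)} = 4 - m$
$n{\left(k \right)} = 2 + k^{2} + 14 k$ ($n{\left(k \right)} = \left(k^{2} + \left(-2 + \left(-4\right)^{2}\right) k\right) + 2 = \left(k^{2} + \left(-2 + 16\right) k\right) + 2 = \left(k^{2} + 14 k\right) + 2 = 2 + k^{2} + 14 k$)
$\left(-71 + n{\left(-8 - L{\left(-4,3 \right)} \right)}\right)^{2} = \left(-71 + \left(2 + \left(-8 - \left(4 - -4\right)\right)^{2} + 14 \left(-8 - \left(4 - -4\right)\right)\right)\right)^{2} = \left(-71 + \left(2 + \left(-8 - \left(4 + 4\right)\right)^{2} + 14 \left(-8 - \left(4 + 4\right)\right)\right)\right)^{2} = \left(-71 + \left(2 + \left(-8 - 8\right)^{2} + 14 \left(-8 - 8\right)\right)\right)^{2} = \left(-71 + \left(2 + \left(-16\right)^{2} + 14 \left(-16\right)\right)\right)^{2} = \left(-71 + \left(2 + 256 - 224\right)\right)^{2} = \left(-71 + 34\right)^{2} = \left(-37\right)^{2} = 1369$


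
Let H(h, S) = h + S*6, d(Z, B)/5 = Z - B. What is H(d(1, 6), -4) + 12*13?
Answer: 107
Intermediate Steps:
d(Z, B) = -5*B + 5*Z (d(Z, B) = 5*(Z - B) = -5*B + 5*Z)
H(h, S) = h + 6*S
H(d(1, 6), -4) + 12*13 = ((-5*6 + 5*1) + 6*(-4)) + 12*13 = ((-30 + 5) - 24) + 156 = (-25 - 24) + 156 = -49 + 156 = 107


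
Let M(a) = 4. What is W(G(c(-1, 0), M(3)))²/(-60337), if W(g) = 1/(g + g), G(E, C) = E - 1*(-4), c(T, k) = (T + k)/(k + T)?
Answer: -1/6033700 ≈ -1.6574e-7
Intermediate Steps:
c(T, k) = 1 (c(T, k) = (T + k)/(T + k) = 1)
G(E, C) = 4 + E (G(E, C) = E + 4 = 4 + E)
W(g) = 1/(2*g)
W(G(c(-1, 0), M(3)))²/(-60337) = (1/(2*(4 + 1)))²/(-60337) = ((½)/5)²*(-1/60337) = ((½)*(⅕))²*(-1/60337) = (⅒)²*(-1/60337) = (1/100)*(-1/60337) = -1/6033700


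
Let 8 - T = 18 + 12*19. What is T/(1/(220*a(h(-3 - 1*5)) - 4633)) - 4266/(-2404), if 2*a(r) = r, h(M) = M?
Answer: 1577139121/1202 ≈ 1.3121e+6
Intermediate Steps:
a(r) = r/2
T = -238 (T = 8 - (18 + 12*19) = 8 - (18 + 228) = 8 - 1*246 = 8 - 246 = -238)
T/(1/(220*a(h(-3 - 1*5)) - 4633)) - 4266/(-2404) = -238/(1/(220*((-3 - 1*5)/2) - 4633)) - 4266/(-2404) = -238/(1/(220*((-3 - 5)/2) - 4633)) - 4266*(-1/2404) = -238/(1/(220*((1/2)*(-8)) - 4633)) + 2133/1202 = -238/(1/(220*(-4) - 4633)) + 2133/1202 = -238/(1/(-880 - 4633)) + 2133/1202 = -238/(1/(-5513)) + 2133/1202 = -238/(-1/5513) + 2133/1202 = -238*(-5513) + 2133/1202 = 1312094 + 2133/1202 = 1577139121/1202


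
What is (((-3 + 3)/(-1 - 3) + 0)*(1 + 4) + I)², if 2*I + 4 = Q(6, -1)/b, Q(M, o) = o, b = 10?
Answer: 1681/400 ≈ 4.2025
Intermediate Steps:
I = -41/20 (I = -2 + (-1/10)/2 = -2 + (-1*⅒)/2 = -2 + (½)*(-⅒) = -2 - 1/20 = -41/20 ≈ -2.0500)
(((-3 + 3)/(-1 - 3) + 0)*(1 + 4) + I)² = (((-3 + 3)/(-1 - 3) + 0)*(1 + 4) - 41/20)² = ((0/(-4) + 0)*5 - 41/20)² = ((0*(-¼) + 0)*5 - 41/20)² = ((0 + 0)*5 - 41/20)² = (0*5 - 41/20)² = (0 - 41/20)² = (-41/20)² = 1681/400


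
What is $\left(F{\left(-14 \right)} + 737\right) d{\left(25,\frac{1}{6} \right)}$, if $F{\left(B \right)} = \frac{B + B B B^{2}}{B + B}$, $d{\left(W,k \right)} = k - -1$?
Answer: $- \frac{2961}{4} \approx -740.25$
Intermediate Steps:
$d{\left(W,k \right)} = 1 + k$ ($d{\left(W,k \right)} = k + 1 = 1 + k$)
$F{\left(B \right)} = \frac{B + B^{4}}{2 B}$ ($F{\left(B \right)} = \frac{B + B^{2} B^{2}}{2 B} = \left(B + B^{4}\right) \frac{1}{2 B} = \frac{B + B^{4}}{2 B}$)
$\left(F{\left(-14 \right)} + 737\right) d{\left(25,\frac{1}{6} \right)} = \left(\left(\frac{1}{2} + \frac{\left(-14\right)^{3}}{2}\right) + 737\right) \left(1 + \frac{1}{6}\right) = \left(\left(\frac{1}{2} + \frac{1}{2} \left(-2744\right)\right) + 737\right) \left(1 + \frac{1}{6}\right) = \left(\left(\frac{1}{2} - 1372\right) + 737\right) \frac{7}{6} = \left(- \frac{2743}{2} + 737\right) \frac{7}{6} = \left(- \frac{1269}{2}\right) \frac{7}{6} = - \frac{2961}{4}$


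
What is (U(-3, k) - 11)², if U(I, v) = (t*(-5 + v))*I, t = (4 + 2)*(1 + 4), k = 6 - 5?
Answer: 121801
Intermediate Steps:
k = 1
t = 30 (t = 6*5 = 30)
U(I, v) = I*(-150 + 30*v) (U(I, v) = (30*(-5 + v))*I = (-150 + 30*v)*I = I*(-150 + 30*v))
(U(-3, k) - 11)² = (30*(-3)*(-5 + 1) - 11)² = (30*(-3)*(-4) - 11)² = (360 - 11)² = 349² = 121801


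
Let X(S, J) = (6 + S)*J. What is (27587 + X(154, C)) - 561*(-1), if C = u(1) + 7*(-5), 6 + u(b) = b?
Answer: 21748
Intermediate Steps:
u(b) = -6 + b
C = -40 (C = (-6 + 1) + 7*(-5) = -5 - 35 = -40)
X(S, J) = J*(6 + S)
(27587 + X(154, C)) - 561*(-1) = (27587 - 40*(6 + 154)) - 561*(-1) = (27587 - 40*160) + 561 = (27587 - 6400) + 561 = 21187 + 561 = 21748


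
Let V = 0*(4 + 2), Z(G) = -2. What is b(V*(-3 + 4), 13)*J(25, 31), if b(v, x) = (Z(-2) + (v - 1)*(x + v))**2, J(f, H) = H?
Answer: 6975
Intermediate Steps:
V = 0 (V = 0*6 = 0)
b(v, x) = (-2 + (-1 + v)*(v + x))**2 (b(v, x) = (-2 + (v - 1)*(x + v))**2 = (-2 + (-1 + v)*(v + x))**2)
b(V*(-3 + 4), 13)*J(25, 31) = (2 + 0*(-3 + 4) + 13 - (0*(-3 + 4))**2 - 1*0*(-3 + 4)*13)**2*31 = (2 + 0*1 + 13 - (0*1)**2 - 1*0*1*13)**2*31 = (2 + 0 + 13 - 1*0**2 - 1*0*13)**2*31 = (2 + 0 + 13 - 1*0 + 0)**2*31 = (2 + 0 + 13 + 0 + 0)**2*31 = 15**2*31 = 225*31 = 6975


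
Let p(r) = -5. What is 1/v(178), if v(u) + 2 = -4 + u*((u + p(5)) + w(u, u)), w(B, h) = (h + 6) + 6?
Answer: 1/64608 ≈ 1.5478e-5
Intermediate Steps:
w(B, h) = 12 + h (w(B, h) = (6 + h) + 6 = 12 + h)
v(u) = -6 + u*(7 + 2*u) (v(u) = -2 + (-4 + u*((u - 5) + (12 + u))) = -2 + (-4 + u*((-5 + u) + (12 + u))) = -2 + (-4 + u*(7 + 2*u)) = -6 + u*(7 + 2*u))
1/v(178) = 1/(-6 + 2*178**2 + 7*178) = 1/(-6 + 2*31684 + 1246) = 1/(-6 + 63368 + 1246) = 1/64608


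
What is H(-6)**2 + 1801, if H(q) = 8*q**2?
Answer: 84745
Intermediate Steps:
H(-6)**2 + 1801 = (8*(-6)**2)**2 + 1801 = (8*36)**2 + 1801 = 288**2 + 1801 = 82944 + 1801 = 84745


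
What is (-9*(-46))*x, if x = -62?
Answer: -25668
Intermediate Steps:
(-9*(-46))*x = -9*(-46)*(-62) = 414*(-62) = -25668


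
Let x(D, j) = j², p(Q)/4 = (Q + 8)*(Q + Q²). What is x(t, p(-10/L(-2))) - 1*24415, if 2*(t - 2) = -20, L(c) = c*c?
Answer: -70435/4 ≈ -17609.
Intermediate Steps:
L(c) = c²
t = -8 (t = 2 + (½)*(-20) = 2 - 10 = -8)
p(Q) = 4*(8 + Q)*(Q + Q²) (p(Q) = 4*((Q + 8)*(Q + Q²)) = 4*((8 + Q)*(Q + Q²)) = 4*(8 + Q)*(Q + Q²))
x(t, p(-10/L(-2))) - 1*24415 = (4*(-10/((-2)²))*(8 + (-10/((-2)²))² + 9*(-10/((-2)²))))² - 1*24415 = (4*(-10/4)*(8 + (-10/4)² + 9*(-10/4)))² - 24415 = (4*(-10*¼)*(8 + (-10*¼)² + 9*(-10*¼)))² - 24415 = (4*(-5/2)*(8 + (-5/2)² + 9*(-5/2)))² - 24415 = (4*(-5/2)*(8 + 25/4 - 45/2))² - 24415 = (4*(-5/2)*(-33/4))² - 24415 = (165/2)² - 24415 = 27225/4 - 24415 = -70435/4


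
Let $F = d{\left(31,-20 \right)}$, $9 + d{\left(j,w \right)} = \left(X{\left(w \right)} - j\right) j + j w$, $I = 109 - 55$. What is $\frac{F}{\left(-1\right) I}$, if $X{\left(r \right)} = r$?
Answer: $\frac{1105}{27} \approx 40.926$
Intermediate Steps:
$I = 54$ ($I = 109 - 55 = 54$)
$d{\left(j,w \right)} = -9 + j w + j \left(w - j\right)$ ($d{\left(j,w \right)} = -9 + \left(\left(w - j\right) j + j w\right) = -9 + \left(j \left(w - j\right) + j w\right) = -9 + \left(j w + j \left(w - j\right)\right) = -9 + j w + j \left(w - j\right)$)
$F = -2210$ ($F = -9 - 31^{2} + 2 \cdot 31 \left(-20\right) = -9 - 961 - 1240 = -2210$)
$\frac{F}{\left(-1\right) I} = - \frac{2210}{\left(-1\right) 54} = - \frac{2210}{-54} = \left(-2210\right) \left(- \frac{1}{54}\right) = \frac{1105}{27}$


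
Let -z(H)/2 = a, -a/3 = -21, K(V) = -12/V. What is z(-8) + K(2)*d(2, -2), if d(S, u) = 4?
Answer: -150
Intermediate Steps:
a = 63 (a = -3*(-21) = 63)
z(H) = -126 (z(H) = -2*63 = -126)
z(-8) + K(2)*d(2, -2) = -126 - 12/2*4 = -126 - 12*½*4 = -126 - 6*4 = -126 - 24 = -150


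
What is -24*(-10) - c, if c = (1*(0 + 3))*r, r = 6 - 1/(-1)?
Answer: 219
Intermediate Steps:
r = 7 (r = 6 - 1*(-1) = 6 + 1 = 7)
c = 21 (c = (1*(0 + 3))*7 = (1*3)*7 = 3*7 = 21)
-24*(-10) - c = -24*(-10) - 1*21 = 240 - 21 = 219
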